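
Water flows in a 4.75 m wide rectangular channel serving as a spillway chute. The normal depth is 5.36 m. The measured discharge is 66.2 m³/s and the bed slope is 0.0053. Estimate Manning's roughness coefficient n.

n = 0.039

Flow area A = b·y = 4.75 × 5.36 = 25.46 m². Wetted perimeter P = b + 2y = 4.75 + 2×5.36 = 15.47 m.
Hydraulic radius R = A/P = 25.46/15.47 = 1.646 m.
Rearranging Manning's equation: n = (1/Q) A R^(2/3) S^(1/2) = (1/66.2) × 25.46 × 1.646^(2/3) × √0.0053 = 0.039.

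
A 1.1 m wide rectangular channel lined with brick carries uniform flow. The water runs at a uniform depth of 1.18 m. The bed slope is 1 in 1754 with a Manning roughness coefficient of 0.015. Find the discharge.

Q = 1.07 m³/s

Flow area A = b·y = 1.1 × 1.18 = 1.298 m². Wetted perimeter P = b + 2y = 1.1 + 2×1.18 = 3.46 m.
Hydraulic radius R = A/P = 1.298/3.46 = 0.3751 m.
Manning's equation: Q = (1/n) A R^(2/3) S^(1/2) = (1/0.015) × 1.298 × 0.3751^(2/3) × 0.0005701^(1/2) = 1.07 m³/s.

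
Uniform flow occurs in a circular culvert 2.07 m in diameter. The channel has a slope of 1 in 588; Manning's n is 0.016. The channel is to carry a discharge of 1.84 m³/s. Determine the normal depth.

Manning's equation rearranged: A R^(2/3) = nQ / (1·√S) = 0.016 × 1.84 / (√0.001701) = 0.7139.
Trying y = 0.706 m: A R^(2/3) = 0.5432 — short.
Trying y = 0.817 m: A R^(2/3) = 0.7133 — ≈ 0.7139.

y_n = 0.817 m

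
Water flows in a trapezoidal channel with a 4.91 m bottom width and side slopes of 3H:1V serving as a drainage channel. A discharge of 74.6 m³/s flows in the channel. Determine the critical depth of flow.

y_c = 1.96 m

At critical depth, Q² T / (g A³) = 1, i.e. A³/T = Q²/g = 74.6²/9.81 = 567.3.
Try y = 2.36 m: A³/T = 1188 — high.
Try y = 1.96 m: A³/T = 567.4 — ≈ 567.3.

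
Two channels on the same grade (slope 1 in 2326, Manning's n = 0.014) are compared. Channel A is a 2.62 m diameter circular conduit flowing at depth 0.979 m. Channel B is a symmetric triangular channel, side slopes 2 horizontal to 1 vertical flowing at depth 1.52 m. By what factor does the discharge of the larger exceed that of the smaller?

2.96

Channel A: For a circular section of diameter D = 2.62 m at depth y = 0.979 m, the central angle is θ = 2 arccos(1 − 2y/D) = 2.631 rad. Then A = (D²/8)(θ − sin θ) = 1.838 m² and P = Dθ/2 = 3.446 m. Hydraulic radius R = A/P = 1.838/3.446 = 0.5333 m. Q_A = (1/0.014)·1.838·0.5333^(2/3)·√0.0004299 = 1.79 m³/s.
Channel B: For a triangular section with side slope z = 2: A = zy² = 2×1.52² = 4.621 m²; P = 2y√(1+z²) = 2×1.52×2.236 = 6.798 m. Hydraulic radius R = A/P = 4.621/6.798 = 0.6798 m. Q_B = (1/0.014)·4.621·0.6798^(2/3)·√0.0004299 = 5.291 m³/s.
The larger discharge is 5.291 m³/s and the smaller is 1.79 m³/s; the ratio is 2.96.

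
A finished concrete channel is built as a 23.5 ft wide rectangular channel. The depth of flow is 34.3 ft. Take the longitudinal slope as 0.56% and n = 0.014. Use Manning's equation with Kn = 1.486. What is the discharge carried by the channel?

Q = 27200 ft³/s

Flow area A = b·y = 23.5 × 34.3 = 806 ft². Wetted perimeter P = b + 2y = 23.5 + 2×34.3 = 92.1 ft.
Hydraulic radius R = A/P = 806/92.1 = 8.752 ft.
Manning's equation: Q = (1.486/n) A R^(2/3) S^(1/2) = (1.486/0.014) × 806 × 8.752^(2/3) × 0.0056^(1/2) = 27200 ft³/s.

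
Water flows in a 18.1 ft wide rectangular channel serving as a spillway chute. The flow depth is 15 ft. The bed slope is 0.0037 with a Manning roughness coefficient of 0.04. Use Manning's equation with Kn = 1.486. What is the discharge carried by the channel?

Q = 1940 ft³/s

Flow area A = b·y = 18.1 × 15 = 271.5 ft². Wetted perimeter P = b + 2y = 18.1 + 2×15 = 48.1 ft.
Hydraulic radius R = A/P = 271.5/48.1 = 5.644 ft.
Manning's equation: Q = (1.486/n) A R^(2/3) S^(1/2) = (1.486/0.04) × 271.5 × 5.644^(2/3) × 0.0037^(1/2) = 1940 ft³/s.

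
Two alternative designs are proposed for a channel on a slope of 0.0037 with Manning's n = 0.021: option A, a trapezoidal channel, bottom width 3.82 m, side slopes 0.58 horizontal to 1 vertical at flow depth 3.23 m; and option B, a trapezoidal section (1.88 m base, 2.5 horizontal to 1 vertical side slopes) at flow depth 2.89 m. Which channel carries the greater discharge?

Channel A: With bottom width b = 3.82 m and side slope z = 0.58: A = (b + zy)y = (3.82 + 0.58×3.23)×3.23 = 18.39 m²; P = b + 2y√(1+z²) = 3.82 + 2×3.23×1.156 = 11.29 m. Hydraulic radius R = A/P = 18.39/11.29 = 1.629 m. Q_A = (1/0.021)·18.39·1.629^(2/3)·√0.0037 = 73.75 m³/s.
Channel B: With bottom width b = 1.88 m and side slope z = 2.5: A = (b + zy)y = (1.88 + 2.5×2.89)×2.89 = 26.31 m²; P = b + 2y√(1+z²) = 1.88 + 2×2.89×2.693 = 17.44 m. Hydraulic radius R = A/P = 26.31/17.44 = 1.509 m. Q_B = (1/0.021)·26.31·1.509^(2/3)·√0.0037 = 100.3 m³/s.
Q_A = 73.75 m³/s vs Q_B = 100.3 m³/s, so channel B carries more.

channel B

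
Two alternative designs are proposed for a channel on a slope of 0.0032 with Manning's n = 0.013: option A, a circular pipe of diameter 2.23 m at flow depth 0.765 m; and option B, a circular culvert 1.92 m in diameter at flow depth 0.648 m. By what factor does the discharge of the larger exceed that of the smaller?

1.54

Channel A: For a circular section of diameter D = 2.23 m at depth y = 0.765 m, the central angle is θ = 2 arccos(1 − 2y/D) = 2.503 rad. Then A = (D²/8)(θ − sin θ) = 1.185 m² and P = Dθ/2 = 2.791 m. Hydraulic radius R = A/P = 1.185/2.791 = 0.4247 m. Q_A = (1/0.013)·1.185·0.4247^(2/3)·√0.0032 = 2.914 m³/s.
Channel B: For a circular section of diameter D = 1.92 m at depth y = 0.648 m, the central angle is θ = 2 arccos(1 − 2y/D) = 2.48 rad. Then A = (D²/8)(θ − sin θ) = 0.8593 m² and P = Dθ/2 = 2.38 m. Hydraulic radius R = A/P = 0.8593/2.38 = 0.361 m. Q_B = (1/0.013)·0.8593·0.361^(2/3)·√0.0032 = 1.896 m³/s.
The larger discharge is 2.914 m³/s and the smaller is 1.896 m³/s; the ratio is 1.54.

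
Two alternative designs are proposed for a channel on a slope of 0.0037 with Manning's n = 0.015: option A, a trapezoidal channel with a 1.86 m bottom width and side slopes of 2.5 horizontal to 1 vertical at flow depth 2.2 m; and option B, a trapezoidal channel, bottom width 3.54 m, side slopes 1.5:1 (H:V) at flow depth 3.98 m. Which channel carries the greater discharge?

channel B

Channel A: With bottom width b = 1.86 m and side slope z = 2.5: A = (b + zy)y = (1.86 + 2.5×2.2)×2.2 = 16.19 m²; P = b + 2y√(1+z²) = 1.86 + 2×2.2×2.693 = 13.71 m. Hydraulic radius R = A/P = 16.19/13.71 = 1.181 m. Q_A = (1/0.015)·16.19·1.181^(2/3)·√0.0037 = 73.37 m³/s.
Channel B: With bottom width b = 3.54 m and side slope z = 1.5: A = (b + zy)y = (3.54 + 1.5×3.98)×3.98 = 37.85 m²; P = b + 2y√(1+z²) = 3.54 + 2×3.98×1.803 = 17.89 m. Hydraulic radius R = A/P = 37.85/17.89 = 2.116 m. Q_B = (1/0.015)·37.85·2.116^(2/3)·√0.0037 = 253 m³/s.
Q_A = 73.37 m³/s vs Q_B = 253 m³/s, so channel B carries more.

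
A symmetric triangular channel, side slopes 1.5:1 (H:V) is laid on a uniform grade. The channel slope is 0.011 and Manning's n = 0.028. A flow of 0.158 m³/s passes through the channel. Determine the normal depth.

y_n = 0.326 m

Manning's equation rearranged: A R^(2/3) = nQ / (1·√S) = 0.028 × 0.158 / (√0.011) = 0.04218.
Try y = 0.253 m: A R^(2/3) = 0.0214 — short.
Try y = 0.326 m: A R^(2/3) = 0.04208 — ≈ 0.04218.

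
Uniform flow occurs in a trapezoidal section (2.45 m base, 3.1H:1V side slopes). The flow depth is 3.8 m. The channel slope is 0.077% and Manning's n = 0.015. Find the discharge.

With bottom width b = 2.45 m and side slope z = 3.1: A = (b + zy)y = (2.45 + 3.1×3.8)×3.8 = 54.07 m²; P = b + 2y√(1+z²) = 2.45 + 2×3.8×3.257 = 27.21 m.
Hydraulic radius R = A/P = 54.07/27.21 = 1.988 m.
Manning's equation: Q = (1/n) A R^(2/3) S^(1/2) = (1/0.015) × 54.07 × 1.988^(2/3) × 0.00077^(1/2) = 158 m³/s.

Q = 158 m³/s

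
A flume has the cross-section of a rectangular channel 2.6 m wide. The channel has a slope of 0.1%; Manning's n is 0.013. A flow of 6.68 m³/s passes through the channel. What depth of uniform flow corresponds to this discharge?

y_n = 1.38 m

Manning's equation rearranged: A R^(2/3) = nQ / (1·√S) = 0.013 × 6.68 / (√0.001) = 2.746.
Try y = 1.19 m: A R^(2/3) = 2.253 — short.
Try y = 1.72 m: A R^(2/3) = 3.66 — over.
Try y = 1.38 m: A R^(2/3) = 2.746 — ≈ 2.746.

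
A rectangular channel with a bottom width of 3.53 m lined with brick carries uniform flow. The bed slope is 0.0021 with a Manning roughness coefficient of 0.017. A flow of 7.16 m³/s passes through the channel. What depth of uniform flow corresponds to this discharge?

y_n = 1.01 m

Manning's equation rearranged: A R^(2/3) = nQ / (1·√S) = 0.017 × 7.16 / (√0.0021) = 2.656.
Try y = 1.28 m: A R^(2/3) = 3.703 — high.
Try y = 0.825 m: A R^(2/3) = 1.984 — low.
Try y = 1.01 m: A R^(2/3) = 2.654 — matches.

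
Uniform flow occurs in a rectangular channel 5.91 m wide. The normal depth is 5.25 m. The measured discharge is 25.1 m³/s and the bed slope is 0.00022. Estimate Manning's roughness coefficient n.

n = 0.028

Flow area A = b·y = 5.91 × 5.25 = 31.03 m². Wetted perimeter P = b + 2y = 5.91 + 2×5.25 = 16.41 m.
Hydraulic radius R = A/P = 31.03/16.41 = 1.891 m.
Rearranging Manning's equation: n = (1/Q) A R^(2/3) S^(1/2) = (1/25.1) × 31.03 × 1.891^(2/3) × √0.00022 = 0.028.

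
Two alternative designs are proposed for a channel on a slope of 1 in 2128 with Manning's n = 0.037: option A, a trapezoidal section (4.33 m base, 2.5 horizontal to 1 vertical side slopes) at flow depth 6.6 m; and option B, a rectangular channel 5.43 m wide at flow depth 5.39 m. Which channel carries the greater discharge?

channel A

Channel A: With bottom width b = 4.33 m and side slope z = 2.5: A = (b + zy)y = (4.33 + 2.5×6.6)×6.6 = 137.5 m²; P = b + 2y√(1+z²) = 4.33 + 2×6.6×2.693 = 39.87 m. Hydraulic radius R = A/P = 137.5/39.87 = 3.448 m. Q_A = (1/0.037)·137.5·3.448^(2/3)·√0.0004699 = 183.8 m³/s.
Channel B: Flow area A = b·y = 5.43 × 5.39 = 29.27 m². Wetted perimeter P = b + 2y = 5.43 + 2×5.39 = 16.21 m. Hydraulic radius R = A/P = 29.27/16.21 = 1.806 m. Q_B = (1/0.037)·29.27·1.806^(2/3)·√0.0004699 = 25.43 m³/s.
Q_A = 183.8 m³/s vs Q_B = 25.43 m³/s, so channel A carries more.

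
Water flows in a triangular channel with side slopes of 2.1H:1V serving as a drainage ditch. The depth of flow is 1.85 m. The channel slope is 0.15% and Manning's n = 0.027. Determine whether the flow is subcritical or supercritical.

subcritical

For a triangular section with side slope z = 2.1: A = zy² = 2.1×1.85² = 7.187 m²; P = 2y√(1+z²) = 2×1.85×2.326 = 8.606 m.
Hydraulic radius R = A/P = 7.187/8.606 = 0.8351 m.
V = (1/n) R^(2/3) √S = (1/0.027) × 0.8351^(2/3) × √0.0015 = 1.272 m/s. Hydraulic depth D_h = A/T = 7.187/7.77 = 0.925 m.
Froude number Fr = V/√(g·D_h) = 1.272/√(9.81×0.925) = 0.422, which is less than 1, so the flow is subcritical.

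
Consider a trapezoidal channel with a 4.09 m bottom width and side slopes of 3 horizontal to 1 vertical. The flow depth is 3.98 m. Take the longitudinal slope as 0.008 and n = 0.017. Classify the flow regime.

With bottom width b = 4.09 m and side slope z = 3: A = (b + zy)y = (4.09 + 3×3.98)×3.98 = 63.8 m²; P = b + 2y√(1+z²) = 4.09 + 2×3.98×3.162 = 29.26 m.
Hydraulic radius R = A/P = 63.8/29.26 = 2.18 m.
V = (1/n) R^(2/3) √S = (1/0.017) × 2.18^(2/3) × √0.008 = 8.847 m/s. Hydraulic depth D_h = A/T = 63.8/27.97 = 2.281 m.
Froude number Fr = V/√(g·D_h) = 8.847/√(9.81×2.281) = 1.87, which is greater than 1, so the flow is supercritical.

supercritical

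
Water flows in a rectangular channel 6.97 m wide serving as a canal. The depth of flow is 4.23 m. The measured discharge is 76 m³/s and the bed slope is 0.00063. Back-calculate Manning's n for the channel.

Flow area A = b·y = 6.97 × 4.23 = 29.48 m². Wetted perimeter P = b + 2y = 6.97 + 2×4.23 = 15.43 m.
Hydraulic radius R = A/P = 29.48/15.43 = 1.911 m.
Rearranging Manning's equation: n = (1/Q) A R^(2/3) S^(1/2) = (1/76) × 29.48 × 1.911^(2/3) × √0.00063 = 0.015.

n = 0.015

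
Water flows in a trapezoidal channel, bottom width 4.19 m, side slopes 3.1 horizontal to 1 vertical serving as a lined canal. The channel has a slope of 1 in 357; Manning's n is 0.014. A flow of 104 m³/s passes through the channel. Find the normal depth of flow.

y_n = 2.15 m

Manning's equation rearranged: A R^(2/3) = nQ / (1·√S) = 0.014 × 104 / (√0.002801) = 27.51.
Try y = 1.59 m: A R^(2/3) = 14.47 — low.
Try y = 2.33 m: A R^(2/3) = 32.85 — high.
Try y = 2.15 m: A R^(2/3) = 27.55 — matches.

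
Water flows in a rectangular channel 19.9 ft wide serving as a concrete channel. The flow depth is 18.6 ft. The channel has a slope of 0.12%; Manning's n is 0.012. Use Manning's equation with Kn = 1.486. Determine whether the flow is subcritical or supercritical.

Flow area A = b·y = 19.9 × 18.6 = 370.1 ft². Wetted perimeter P = b + 2y = 19.9 + 2×18.6 = 57.1 ft.
Hydraulic radius R = A/P = 370.1/57.1 = 6.482 ft.
V = (1.486/n) R^(2/3) √S = (1.486/0.012) × 6.482^(2/3) × √0.0012 = 14.91 ft/s. Hydraulic depth D_h = A/T = 370.1/19.9 = 18.6 ft.
Froude number Fr = V/√(g·D_h) = 14.91/√(32.2×18.6) = 0.609, which is less than 1, so the flow is subcritical.

subcritical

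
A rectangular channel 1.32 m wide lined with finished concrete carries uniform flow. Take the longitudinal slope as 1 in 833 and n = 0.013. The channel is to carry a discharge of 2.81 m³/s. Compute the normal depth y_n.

Manning's equation rearranged: A R^(2/3) = nQ / (1·√S) = 0.013 × 2.81 / (√0.0012) = 1.054.
Trying y = 1.63 m: A R^(2/3) = 1.3 — over.
Trying y = 1.18 m: A R^(2/3) = 0.8781 — short.
Trying y = 1.37 m: A R^(2/3) = 1.055 — close enough.

y_n = 1.37 m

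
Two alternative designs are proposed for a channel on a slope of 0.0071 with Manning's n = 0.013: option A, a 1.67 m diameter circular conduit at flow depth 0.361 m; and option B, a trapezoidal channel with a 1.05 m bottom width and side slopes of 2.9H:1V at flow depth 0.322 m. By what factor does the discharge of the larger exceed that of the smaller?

Channel A: For a circular section of diameter D = 1.67 m at depth y = 0.361 m, the central angle is θ = 2 arccos(1 − 2y/D) = 1.934 rad. Then A = (D²/8)(θ − sin θ) = 0.3485 m² and P = Dθ/2 = 1.615 m. Hydraulic radius R = A/P = 0.3485/1.615 = 0.2158 m. Q_A = (1/0.013)·0.3485·0.2158^(2/3)·√0.0071 = 0.8125 m³/s.
Channel B: With bottom width b = 1.05 m and side slope z = 2.9: A = (b + zy)y = (1.05 + 2.9×0.322)×0.322 = 0.6388 m²; P = b + 2y√(1+z²) = 1.05 + 2×0.322×3.068 = 3.026 m. Hydraulic radius R = A/P = 0.6388/3.026 = 0.2111 m. Q_B = (1/0.013)·0.6388·0.2111^(2/3)·√0.0071 = 1.468 m³/s.
The larger discharge is 1.468 m³/s and the smaller is 0.8125 m³/s; the ratio is 1.81.

1.81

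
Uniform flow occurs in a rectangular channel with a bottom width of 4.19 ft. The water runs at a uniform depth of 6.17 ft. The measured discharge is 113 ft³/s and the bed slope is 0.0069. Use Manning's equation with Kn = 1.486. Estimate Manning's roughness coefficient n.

Flow area A = b·y = 4.19 × 6.17 = 25.85 ft². Wetted perimeter P = b + 2y = 4.19 + 2×6.17 = 16.53 ft.
Hydraulic radius R = A/P = 25.85/16.53 = 1.564 ft.
Rearranging Manning's equation: n = (1.486/Q) A R^(2/3) S^(1/2) = (1.486/113) × 25.85 × 1.564^(2/3) × √0.0069 = 0.038.

n = 0.038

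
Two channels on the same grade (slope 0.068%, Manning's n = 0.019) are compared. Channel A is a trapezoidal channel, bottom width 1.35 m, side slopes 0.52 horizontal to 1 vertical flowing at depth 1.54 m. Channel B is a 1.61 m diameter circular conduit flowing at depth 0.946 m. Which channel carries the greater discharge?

Channel A: With bottom width b = 1.35 m and side slope z = 0.52: A = (b + zy)y = (1.35 + 0.52×1.54)×1.54 = 3.312 m²; P = b + 2y√(1+z²) = 1.35 + 2×1.54×1.127 = 4.822 m. Hydraulic radius R = A/P = 3.312/4.822 = 0.687 m. Q_A = (1/0.019)·3.312·0.687^(2/3)·√0.00068 = 3.539 m³/s.
Channel B: For a circular section of diameter D = 1.61 m at depth y = 0.946 m, the central angle is θ = 2 arccos(1 − 2y/D) = 3.494 rad. Then A = (D²/8)(θ − sin θ) = 1.244 m² and P = Dθ/2 = 2.812 m. Hydraulic radius R = A/P = 1.244/2.812 = 0.4422 m. Q_B = (1/0.019)·1.244·0.4422^(2/3)·√0.00068 = 0.9908 m³/s.
Q_A = 3.539 m³/s vs Q_B = 0.9908 m³/s, so channel A carries more.

channel A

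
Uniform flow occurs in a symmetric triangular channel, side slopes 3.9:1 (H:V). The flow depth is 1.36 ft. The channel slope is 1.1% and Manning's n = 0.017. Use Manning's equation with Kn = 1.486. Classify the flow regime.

supercritical

For a triangular section with side slope z = 3.9: A = zy² = 3.9×1.36² = 7.213 ft²; P = 2y√(1+z²) = 2×1.36×4.026 = 10.95 ft.
Hydraulic radius R = A/P = 7.213/10.95 = 0.6587 ft.
V = (1.486/n) R^(2/3) √S = (1.486/0.017) × 0.6587^(2/3) × √0.011 = 6.94 ft/s. Hydraulic depth D_h = A/T = 7.213/10.61 = 0.68 ft.
Froude number Fr = V/√(g·D_h) = 6.94/√(32.2×0.68) = 1.48, which is greater than 1, so the flow is supercritical.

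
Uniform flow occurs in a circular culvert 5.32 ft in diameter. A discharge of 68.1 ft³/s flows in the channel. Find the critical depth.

At critical depth, Q² T / (g A³) = 1, i.e. A³/T = Q²/g = 68.1²/32.2 = 144.
Trying y = 1.68 ft: A³/T = 44.14 — too small.
Trying y = 2.88 ft: A³/T = 349.6 — too large.
Trying y = 2.28 ft: A³/T = 143.1 — ≈ 144.

y_c = 2.28 ft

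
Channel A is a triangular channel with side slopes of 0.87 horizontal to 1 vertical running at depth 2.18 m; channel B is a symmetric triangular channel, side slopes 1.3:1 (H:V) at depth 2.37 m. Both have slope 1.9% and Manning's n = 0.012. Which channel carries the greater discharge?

Channel A: For a triangular section with side slope z = 0.87: A = zy² = 0.87×2.18² = 4.135 m²; P = 2y√(1+z²) = 2×2.18×1.325 = 5.779 m. Hydraulic radius R = A/P = 4.135/5.779 = 0.7154 m. Q_A = (1/0.012)·4.135·0.7154^(2/3)·√0.019 = 37.99 m³/s.
Channel B: For a triangular section with side slope z = 1.3: A = zy² = 1.3×2.37² = 7.302 m²; P = 2y√(1+z²) = 2×2.37×1.64 = 7.774 m. Hydraulic radius R = A/P = 7.302/7.774 = 0.9393 m. Q_B = (1/0.012)·7.302·0.9393^(2/3)·√0.019 = 80.44 m³/s.
Q_A = 37.99 m³/s vs Q_B = 80.44 m³/s, so channel B carries more.

channel B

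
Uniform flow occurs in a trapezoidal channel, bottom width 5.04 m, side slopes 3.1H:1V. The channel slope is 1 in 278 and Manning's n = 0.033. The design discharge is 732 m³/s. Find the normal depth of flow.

Manning's equation rearranged: A R^(2/3) = nQ / (1·√S) = 0.033 × 732 / (√0.003597) = 402.8.
Trying y = 7.71 m: A R^(2/3) = 565.8 — over.
Trying y = 4.85 m: A R^(2/3) = 186.8 — short.
Trying y = 6.7 m: A R^(2/3) = 402.6 — matches.

y_n = 6.7 m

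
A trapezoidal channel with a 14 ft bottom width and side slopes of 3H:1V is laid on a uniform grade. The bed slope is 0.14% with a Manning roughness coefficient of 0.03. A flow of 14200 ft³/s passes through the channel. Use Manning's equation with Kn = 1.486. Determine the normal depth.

y_n = 20.6 ft

Manning's equation rearranged: A R^(2/3) = nQ / (1.486·√S) = 0.03 × 14200 / (1.486 × √0.0014) = 7662.
Try y = 17 ft: A R^(2/3) = 4814 — short.
Try y = 25.6 ft: A R^(2/3) = 12990 — over.
Try y = 20.6 ft: A R^(2/3) = 7640 — ≈ 7662.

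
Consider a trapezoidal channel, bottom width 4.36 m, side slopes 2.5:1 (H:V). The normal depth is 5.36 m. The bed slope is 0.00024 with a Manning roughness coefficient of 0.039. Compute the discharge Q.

Q = 76.3 m³/s

With bottom width b = 4.36 m and side slope z = 2.5: A = (b + zy)y = (4.36 + 2.5×5.36)×5.36 = 95.19 m²; P = b + 2y√(1+z²) = 4.36 + 2×5.36×2.693 = 33.22 m.
Hydraulic radius R = A/P = 95.19/33.22 = 2.865 m.
Manning's equation: Q = (1/n) A R^(2/3) S^(1/2) = (1/0.039) × 95.19 × 2.865^(2/3) × 0.00024^(1/2) = 76.3 m³/s.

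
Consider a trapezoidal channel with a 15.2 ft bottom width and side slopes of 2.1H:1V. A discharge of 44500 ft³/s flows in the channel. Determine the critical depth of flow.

At critical depth, Q² T / (g A³) = 1, i.e. A³/T = Q²/g = 44500²/32.2 = 61500000.
Try y = 23.5 ft: A³/T = 30650000 — short.
Try y = 30.4 ft: A³/T = 97090000 — over.
Try y = 27.5 ft: A³/T = 61770000 — close enough.

y_c = 27.5 ft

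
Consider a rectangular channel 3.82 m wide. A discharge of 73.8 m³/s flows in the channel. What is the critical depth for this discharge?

For a rectangular channel, critical depth y_c = (q²/g)^(1/3) where q = Q/b = 73.8/3.82 = 19.32 m²/s.
So y_c = (19.32²/9.81)^(1/3) = 3.36 m.

y_c = 3.36 m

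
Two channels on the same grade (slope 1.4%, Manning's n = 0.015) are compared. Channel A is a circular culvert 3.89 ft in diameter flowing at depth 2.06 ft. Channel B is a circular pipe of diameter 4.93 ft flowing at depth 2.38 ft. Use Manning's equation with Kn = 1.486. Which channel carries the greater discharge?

channel B

Channel A: For a circular section of diameter D = 3.89 ft at depth y = 2.06 ft, the central angle is θ = 2 arccos(1 − 2y/D) = 3.26 rad. Then A = (D²/8)(θ − sin θ) = 6.389 ft² and P = Dθ/2 = 6.341 ft. Hydraulic radius R = A/P = 6.389/6.341 = 1.008 ft. Q_A = (1.486/0.015)·6.389·1.008^(2/3)·√0.014 = 75.28 ft³/s.
Channel B: For a circular section of diameter D = 4.93 ft at depth y = 2.38 ft, the central angle is θ = 2 arccos(1 − 2y/D) = 3.073 rad. Then A = (D²/8)(θ − sin θ) = 9.126 ft² and P = Dθ/2 = 7.574 ft. Hydraulic radius R = A/P = 9.126/7.574 = 1.205 ft. Q_B = (1.486/0.015)·9.126·1.205^(2/3)·√0.014 = 121.1 ft³/s.
Q_A = 75.28 ft³/s vs Q_B = 121.1 ft³/s, so channel B carries more.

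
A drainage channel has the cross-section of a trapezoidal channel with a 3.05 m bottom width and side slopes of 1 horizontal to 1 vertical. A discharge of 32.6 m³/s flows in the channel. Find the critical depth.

y_c = 1.84 m

At critical depth, Q² T / (g A³) = 1, i.e. A³/T = Q²/g = 32.6²/9.81 = 108.3.
Try y = 2.25 m: A³/T = 224.6 — too large.
Try y = 1.44 m: A³/T = 45.58 — too small.
Try y = 1.84 m: A³/T = 108.2 — ≈ 108.3.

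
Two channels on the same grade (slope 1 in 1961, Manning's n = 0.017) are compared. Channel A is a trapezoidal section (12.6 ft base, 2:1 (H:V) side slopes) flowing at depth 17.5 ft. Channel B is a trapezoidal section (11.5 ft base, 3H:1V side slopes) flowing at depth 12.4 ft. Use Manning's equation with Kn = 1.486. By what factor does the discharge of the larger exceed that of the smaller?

1.7

Channel A: With bottom width b = 12.6 ft and side slope z = 2: A = (b + zy)y = (12.6 + 2×17.5)×17.5 = 833 ft²; P = b + 2y√(1+z²) = 12.6 + 2×17.5×2.236 = 90.86 ft. Hydraulic radius R = A/P = 833/90.86 = 9.168 ft. Q_A = (1.486/0.017)·833·9.168^(2/3)·√0.0005099 = 7203 ft³/s.
Channel B: With bottom width b = 11.5 ft and side slope z = 3: A = (b + zy)y = (11.5 + 3×12.4)×12.4 = 603.9 ft²; P = b + 2y√(1+z²) = 11.5 + 2×12.4×3.162 = 89.92 ft. Hydraulic radius R = A/P = 603.9/89.92 = 6.715 ft. Q_B = (1.486/0.017)·603.9·6.715^(2/3)·√0.0005099 = 4243 ft³/s.
The larger discharge is 7203 ft³/s and the smaller is 4243 ft³/s; the ratio is 1.7.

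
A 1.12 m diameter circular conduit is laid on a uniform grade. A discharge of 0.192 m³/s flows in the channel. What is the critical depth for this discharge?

At critical depth, Q² T / (g A³) = 1, i.e. A³/T = Q²/g = 0.192²/9.81 = 0.003758.
Try y = 0.183 m: A³/T = 0.001393 — too small.
Try y = 0.281 m: A³/T = 0.00747 — too large.
Try y = 0.236 m: A³/T = 0.003779 — close enough.

y_c = 0.236 m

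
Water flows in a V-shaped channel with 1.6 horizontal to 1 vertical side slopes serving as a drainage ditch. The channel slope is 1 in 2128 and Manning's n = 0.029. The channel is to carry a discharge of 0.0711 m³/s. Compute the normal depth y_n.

Manning's equation rearranged: A R^(2/3) = nQ / (1·√S) = 0.029 × 0.0711 / (√0.0004699) = 0.09512.
At y = 0.364 m: A R^(2/3) = 0.061 — low.
At y = 0.43 m: A R^(2/3) = 0.09512 — ≈ 0.09512.

y_n = 0.43 m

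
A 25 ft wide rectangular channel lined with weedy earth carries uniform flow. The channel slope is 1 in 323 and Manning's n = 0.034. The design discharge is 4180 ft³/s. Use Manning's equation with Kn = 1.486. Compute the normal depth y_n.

Manning's equation rearranged: A R^(2/3) = nQ / (1.486·√S) = 0.034 × 4180 / (1.486 × √0.003096) = 1719.
Try y = 20.3 ft: A R^(2/3) = 1985 — high.
Try y = 14.7 ft: A R^(2/3) = 1313 — low.
Try y = 18.1 ft: A R^(2/3) = 1717 — close enough.

y_n = 18.1 ft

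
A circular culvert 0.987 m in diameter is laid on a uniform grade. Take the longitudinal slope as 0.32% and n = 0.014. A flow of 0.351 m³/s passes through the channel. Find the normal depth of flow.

y_n = 0.363 m

Manning's equation rearranged: A R^(2/3) = nQ / (1·√S) = 0.014 × 0.351 / (√0.0032) = 0.08687.
Try y = 0.41 m: A R^(2/3) = 0.1087 — over.
Try y = 0.282 m: A R^(2/3) = 0.05361 — short.
Try y = 0.363 m: A R^(2/3) = 0.08685 — matches.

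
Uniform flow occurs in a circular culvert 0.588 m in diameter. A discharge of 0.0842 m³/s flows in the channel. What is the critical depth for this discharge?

y_c = 0.185 m

At critical depth, Q² T / (g A³) = 1, i.e. A³/T = Q²/g = 0.0842²/9.81 = 0.0007227.
Try y = 0.14 m: A³/T = 0.0002429 — short.
Try y = 0.229 m: A³/T = 0.001635 — over.
Try y = 0.185 m: A³/T = 0.0007177 — matches.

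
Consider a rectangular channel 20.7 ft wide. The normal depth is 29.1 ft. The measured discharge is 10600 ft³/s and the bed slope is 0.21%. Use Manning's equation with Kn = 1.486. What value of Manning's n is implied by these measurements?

Flow area A = b·y = 20.7 × 29.1 = 602.4 ft². Wetted perimeter P = b + 2y = 20.7 + 2×29.1 = 78.9 ft.
Hydraulic radius R = A/P = 602.4/78.9 = 7.635 ft.
Rearranging Manning's equation: n = (1.486/Q) A R^(2/3) S^(1/2) = (1.486/10600) × 602.4 × 7.635^(2/3) × √0.0021 = 0.015.

n = 0.015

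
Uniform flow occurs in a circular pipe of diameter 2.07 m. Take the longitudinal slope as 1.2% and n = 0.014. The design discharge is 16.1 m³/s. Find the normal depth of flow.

Manning's equation rearranged: A R^(2/3) = nQ / (1·√S) = 0.014 × 16.1 / (√0.012) = 2.058.
Trying y = 1.26 m: A R^(2/3) = 1.49 — short.
Trying y = 1.61 m: A R^(2/3) = 2.06 — ≈ 2.058.

y_n = 1.61 m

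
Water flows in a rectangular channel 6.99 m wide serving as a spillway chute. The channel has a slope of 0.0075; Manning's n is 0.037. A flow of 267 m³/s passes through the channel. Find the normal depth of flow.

y_n = 8.85 m

Manning's equation rearranged: A R^(2/3) = nQ / (1·√S) = 0.037 × 267 / (√0.0075) = 114.1.
Try y = 6.32 m: A R^(2/3) = 75.87 — short.
Try y = 8.85 m: A R^(2/3) = 114.1 — matches.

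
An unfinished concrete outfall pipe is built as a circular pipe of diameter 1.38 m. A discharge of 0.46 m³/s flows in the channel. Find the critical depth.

At critical depth, Q² T / (g A³) = 1, i.e. A³/T = Q²/g = 0.46²/9.81 = 0.02157.
Trying y = 0.257 m: A³/T = 0.006614 — short.
Trying y = 0.432 m: A³/T = 0.05011 — over.
Trying y = 0.348 m: A³/T = 0.02164 — matches.

y_c = 0.348 m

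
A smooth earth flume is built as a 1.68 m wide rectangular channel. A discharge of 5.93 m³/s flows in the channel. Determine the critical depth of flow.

y_c = 1.08 m

For a rectangular channel, critical depth y_c = (q²/g)^(1/3) where q = Q/b = 5.93/1.68 = 3.53 m²/s.
So y_c = (3.53²/9.81)^(1/3) = 1.08 m.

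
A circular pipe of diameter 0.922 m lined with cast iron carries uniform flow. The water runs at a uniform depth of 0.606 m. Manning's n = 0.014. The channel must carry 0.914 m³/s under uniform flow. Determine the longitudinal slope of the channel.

For a circular section of diameter D = 0.922 m at depth y = 0.606 m, the central angle is θ = 2 arccos(1 − 2y/D) = 3.782 rad. Then A = (D²/8)(θ − sin θ) = 0.4653 m² and P = Dθ/2 = 1.743 m.
Hydraulic radius R = A/P = 0.4653/1.743 = 0.2669 m.
From Manning's equation, S = [nQ / (1 A R^(2/3))]² = [0.014 × 0.914 / (1 × 0.4653 × 0.2669^(2/3))]² = 0.0044.

S = 0.0044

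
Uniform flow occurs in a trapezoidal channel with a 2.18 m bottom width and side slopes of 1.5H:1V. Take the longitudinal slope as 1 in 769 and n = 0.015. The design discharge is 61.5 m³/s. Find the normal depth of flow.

Manning's equation rearranged: A R^(2/3) = nQ / (1·√S) = 0.015 × 61.5 / (√0.0013) = 25.58.
Trying y = 2.02 m: A R^(2/3) = 11.3 — too small.
Trying y = 3.56 m: A R^(2/3) = 39.36 — too large.
Trying y = 2.94 m: A R^(2/3) = 25.57 — ≈ 25.58.

y_n = 2.94 m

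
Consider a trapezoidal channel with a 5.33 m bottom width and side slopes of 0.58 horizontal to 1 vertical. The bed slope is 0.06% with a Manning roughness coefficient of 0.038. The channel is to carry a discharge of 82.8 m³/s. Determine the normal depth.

y_n = 6.73 m

Manning's equation rearranged: A R^(2/3) = nQ / (1·√S) = 0.038 × 82.8 / (√0.0006) = 128.5.
At y = 5.15 m: A R^(2/3) = 78.58 — too small.
At y = 8.02 m: A R^(2/3) = 179.3 — too large.
At y = 6.73 m: A R^(2/3) = 128.5 — matches.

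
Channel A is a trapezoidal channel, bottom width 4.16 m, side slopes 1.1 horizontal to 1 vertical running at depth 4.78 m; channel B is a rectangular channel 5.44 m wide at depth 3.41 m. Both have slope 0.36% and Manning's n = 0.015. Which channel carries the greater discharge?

Channel A: With bottom width b = 4.16 m and side slope z = 1.1: A = (b + zy)y = (4.16 + 1.1×4.78)×4.78 = 45.02 m²; P = b + 2y√(1+z²) = 4.16 + 2×4.78×1.487 = 18.37 m. Hydraulic radius R = A/P = 45.02/18.37 = 2.45 m. Q_A = (1/0.015)·45.02·2.45^(2/3)·√0.0036 = 327.3 m³/s.
Channel B: Flow area A = b·y = 5.44 × 3.41 = 18.55 m². Wetted perimeter P = b + 2y = 5.44 + 2×3.41 = 12.26 m. Hydraulic radius R = A/P = 18.55/12.26 = 1.513 m. Q_B = (1/0.015)·18.55·1.513^(2/3)·√0.0036 = 97.8 m³/s.
Q_A = 327.3 m³/s vs Q_B = 97.8 m³/s, so channel A carries more.

channel A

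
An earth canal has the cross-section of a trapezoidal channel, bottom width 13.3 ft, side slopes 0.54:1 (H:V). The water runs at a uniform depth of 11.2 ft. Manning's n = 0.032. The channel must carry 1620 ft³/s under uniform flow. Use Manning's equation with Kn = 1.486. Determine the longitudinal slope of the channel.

S = 0.00261

With bottom width b = 13.3 ft and side slope z = 0.54: A = (b + zy)y = (13.3 + 0.54×11.2)×11.2 = 216.7 ft²; P = b + 2y√(1+z²) = 13.3 + 2×11.2×1.136 = 38.76 ft.
Hydraulic radius R = A/P = 216.7/38.76 = 5.591 ft.
From Manning's equation, S = [nQ / (1.486 A R^(2/3))]² = [0.032 × 1620 / (1.486 × 216.7 × 5.591^(2/3))]² = 0.00261.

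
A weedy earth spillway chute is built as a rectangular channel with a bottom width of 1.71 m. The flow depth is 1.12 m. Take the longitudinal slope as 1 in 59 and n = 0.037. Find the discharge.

Q = 4.16 m³/s

Flow area A = b·y = 1.71 × 1.12 = 1.915 m². Wetted perimeter P = b + 2y = 1.71 + 2×1.12 = 3.95 m.
Hydraulic radius R = A/P = 1.915/3.95 = 0.4849 m.
Manning's equation: Q = (1/n) A R^(2/3) S^(1/2) = (1/0.037) × 1.915 × 0.4849^(2/3) × 0.01695^(1/2) = 4.16 m³/s.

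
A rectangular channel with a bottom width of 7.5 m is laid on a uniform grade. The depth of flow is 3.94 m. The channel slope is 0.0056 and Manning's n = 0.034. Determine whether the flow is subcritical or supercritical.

Flow area A = b·y = 7.5 × 3.94 = 29.55 m². Wetted perimeter P = b + 2y = 7.5 + 2×3.94 = 15.38 m.
Hydraulic radius R = A/P = 29.55/15.38 = 1.921 m.
V = (1/n) R^(2/3) √S = (1/0.034) × 1.921^(2/3) × √0.0056 = 3.402 m/s. Hydraulic depth D_h = A/T = 29.55/7.5 = 3.94 m.
Froude number Fr = V/√(g·D_h) = 3.402/√(9.81×3.94) = 0.547, which is less than 1, so the flow is subcritical.

subcritical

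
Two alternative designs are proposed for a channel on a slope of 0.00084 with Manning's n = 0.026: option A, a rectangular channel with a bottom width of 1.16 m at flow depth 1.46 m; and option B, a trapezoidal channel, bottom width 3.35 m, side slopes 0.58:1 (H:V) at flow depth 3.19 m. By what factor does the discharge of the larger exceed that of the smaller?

Channel A: Flow area A = b·y = 1.16 × 1.46 = 1.694 m². Wetted perimeter P = b + 2y = 1.16 + 2×1.46 = 4.08 m. Hydraulic radius R = A/P = 1.694/4.08 = 0.4151 m. Q_A = (1/0.026)·1.694·0.4151^(2/3)·√0.00084 = 1.051 m³/s.
Channel B: With bottom width b = 3.35 m and side slope z = 0.58: A = (b + zy)y = (3.35 + 0.58×3.19)×3.19 = 16.59 m²; P = b + 2y√(1+z²) = 3.35 + 2×3.19×1.156 = 10.73 m. Hydraulic radius R = A/P = 16.59/10.73 = 1.547 m. Q_B = (1/0.026)·16.59·1.547^(2/3)·√0.00084 = 24.73 m³/s.
The larger discharge is 24.73 m³/s and the smaller is 1.051 m³/s; the ratio is 23.5.

23.5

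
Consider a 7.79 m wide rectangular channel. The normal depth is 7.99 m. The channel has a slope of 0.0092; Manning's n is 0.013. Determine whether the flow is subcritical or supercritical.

supercritical

Flow area A = b·y = 7.79 × 7.99 = 62.24 m². Wetted perimeter P = b + 2y = 7.79 + 2×7.99 = 23.77 m.
Hydraulic radius R = A/P = 62.24/23.77 = 2.619 m.
V = (1/n) R^(2/3) √S = (1/0.013) × 2.619^(2/3) × √0.0092 = 14.02 m/s. Hydraulic depth D_h = A/T = 62.24/7.79 = 7.99 m.
Froude number Fr = V/√(g·D_h) = 14.02/√(9.81×7.99) = 1.58, which is greater than 1, so the flow is supercritical.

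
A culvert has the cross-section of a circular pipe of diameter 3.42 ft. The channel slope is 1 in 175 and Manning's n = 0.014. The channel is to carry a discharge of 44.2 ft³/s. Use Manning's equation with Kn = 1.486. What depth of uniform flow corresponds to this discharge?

Manning's equation rearranged: A R^(2/3) = nQ / (1.486·√S) = 0.014 × 44.2 / (1.486 × √0.005714) = 5.509.
Try y = 1.77 ft: A R^(2/3) = 4.385 — low.
Try y = 2.27 ft: A R^(2/3) = 6.447 — high.
Try y = 2.04 ft: A R^(2/3) = 5.51 — close enough.

y_n = 2.04 ft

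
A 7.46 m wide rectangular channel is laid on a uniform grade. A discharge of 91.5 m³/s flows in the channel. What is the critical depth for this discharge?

For a rectangular channel, critical depth y_c = (q²/g)^(1/3) where q = Q/b = 91.5/7.46 = 12.27 m²/s.
So y_c = (12.27²/9.81)^(1/3) = 2.48 m.

y_c = 2.48 m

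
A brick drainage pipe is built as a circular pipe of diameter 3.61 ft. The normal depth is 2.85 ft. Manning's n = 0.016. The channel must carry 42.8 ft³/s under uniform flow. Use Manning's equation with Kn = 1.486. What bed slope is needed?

S = 0.0025

For a circular section of diameter D = 3.61 ft at depth y = 2.85 ft, the central angle is θ = 2 arccos(1 − 2y/D) = 4.376 rad. Then A = (D²/8)(θ − sin θ) = 8.667 ft² and P = Dθ/2 = 7.9 ft.
Hydraulic radius R = A/P = 8.667/7.9 = 1.097 ft.
From Manning's equation, S = [nQ / (1.486 A R^(2/3))]² = [0.016 × 42.8 / (1.486 × 8.667 × 1.097^(2/3))]² = 0.0025.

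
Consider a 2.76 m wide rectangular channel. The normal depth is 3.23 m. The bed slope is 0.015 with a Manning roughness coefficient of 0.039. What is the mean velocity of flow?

Flow area A = b·y = 2.76 × 3.23 = 8.915 m². Wetted perimeter P = b + 2y = 2.76 + 2×3.23 = 9.22 m.
Hydraulic radius R = A/P = 8.915/9.22 = 0.9669 m.
From Manning's equation, V = (1/n) R^(2/3) S^(1/2) = (1/0.039) × 0.9669^(2/3) × 0.015^(1/2) = 3.07 m/s.

V = 3.07 m/s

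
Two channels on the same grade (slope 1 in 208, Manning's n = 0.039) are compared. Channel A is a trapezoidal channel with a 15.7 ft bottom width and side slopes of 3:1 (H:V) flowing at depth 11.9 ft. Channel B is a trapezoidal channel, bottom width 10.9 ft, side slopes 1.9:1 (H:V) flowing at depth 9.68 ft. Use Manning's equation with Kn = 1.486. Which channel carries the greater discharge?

channel A

Channel A: With bottom width b = 15.7 ft and side slope z = 3: A = (b + zy)y = (15.7 + 3×11.9)×11.9 = 611.7 ft²; P = b + 2y√(1+z²) = 15.7 + 2×11.9×3.162 = 90.96 ft. Hydraulic radius R = A/P = 611.7/90.96 = 6.724 ft. Q_A = (1.486/0.039)·611.7·6.724^(2/3)·√0.004808 = 5757 ft³/s.
Channel B: With bottom width b = 10.9 ft and side slope z = 1.9: A = (b + zy)y = (10.9 + 1.9×9.68)×9.68 = 283.5 ft²; P = b + 2y√(1+z²) = 10.9 + 2×9.68×2.147 = 52.47 ft. Hydraulic radius R = A/P = 283.5/52.47 = 5.404 ft. Q_B = (1.486/0.039)·283.5·5.404^(2/3)·√0.004808 = 2307 ft³/s.
Q_A = 5757 ft³/s vs Q_B = 2307 ft³/s, so channel A carries more.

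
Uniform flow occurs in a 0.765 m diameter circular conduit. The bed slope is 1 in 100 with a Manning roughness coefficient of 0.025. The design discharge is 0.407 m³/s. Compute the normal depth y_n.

y_n = 0.457 m

Manning's equation rearranged: A R^(2/3) = nQ / (1·√S) = 0.025 × 0.407 / (√0.01) = 0.1017.
At y = 0.378 m: A R^(2/3) = 0.07477 — short.
At y = 0.567 m: A R^(2/3) = 0.1372 — over.
At y = 0.457 m: A R^(2/3) = 0.1018 — close enough.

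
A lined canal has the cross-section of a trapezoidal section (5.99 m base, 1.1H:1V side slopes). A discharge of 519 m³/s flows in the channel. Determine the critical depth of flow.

At critical depth, Q² T / (g A³) = 1, i.e. A³/T = Q²/g = 519²/9.81 = 27460.
Trying y = 7.04 m: A³/T = 42080 — over.
Trying y = 5.03 m: A³/T = 11420 — short.
Trying y = 6.32 m: A³/T = 27510 — close enough.

y_c = 6.32 m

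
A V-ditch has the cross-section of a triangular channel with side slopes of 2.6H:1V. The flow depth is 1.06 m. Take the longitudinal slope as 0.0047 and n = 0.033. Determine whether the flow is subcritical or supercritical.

For a triangular section with side slope z = 2.6: A = zy² = 2.6×1.06² = 2.921 m²; P = 2y√(1+z²) = 2×1.06×2.786 = 5.906 m.
Hydraulic radius R = A/P = 2.921/5.906 = 0.4947 m.
V = (1/n) R^(2/3) √S = (1/0.033) × 0.4947^(2/3) × √0.0047 = 1.299 m/s. Hydraulic depth D_h = A/T = 2.921/5.512 = 0.53 m.
Froude number Fr = V/√(g·D_h) = 1.299/√(9.81×0.53) = 0.57, which is less than 1, so the flow is subcritical.

subcritical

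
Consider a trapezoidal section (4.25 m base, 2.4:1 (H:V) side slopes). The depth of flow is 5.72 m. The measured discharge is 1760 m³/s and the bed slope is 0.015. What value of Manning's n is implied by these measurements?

n = 0.015

With bottom width b = 4.25 m and side slope z = 2.4: A = (b + zy)y = (4.25 + 2.4×5.72)×5.72 = 102.8 m²; P = b + 2y√(1+z²) = 4.25 + 2×5.72×2.6 = 33.99 m.
Hydraulic radius R = A/P = 102.8/33.99 = 3.025 m.
Rearranging Manning's equation: n = (1/Q) A R^(2/3) S^(1/2) = (1/1760) × 102.8 × 3.025^(2/3) × √0.015 = 0.015.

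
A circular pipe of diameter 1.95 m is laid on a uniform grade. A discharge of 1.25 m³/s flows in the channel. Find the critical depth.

y_c = 0.527 m

At critical depth, Q² T / (g A³) = 1, i.e. A³/T = Q²/g = 1.25²/9.81 = 0.1593.
Trying y = 0.648 m: A³/T = 0.3557 — high.
Trying y = 0.431 m: A³/T = 0.07287 — low.
Trying y = 0.527 m: A³/T = 0.1596 — ≈ 0.1593.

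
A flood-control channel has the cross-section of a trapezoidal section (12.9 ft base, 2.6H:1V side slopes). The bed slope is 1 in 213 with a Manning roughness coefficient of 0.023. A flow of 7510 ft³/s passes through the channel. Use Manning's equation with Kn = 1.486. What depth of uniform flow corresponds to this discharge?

y_n = 11.5 ft

Manning's equation rearranged: A R^(2/3) = nQ / (1.486·√S) = 0.023 × 7510 / (1.486 × √0.004695) = 1696.
Trying y = 8.86 ft: A R^(2/3) = 945.1 — too small.
Trying y = 12.9 ft: A R^(2/3) = 2206 — too large.
Trying y = 11.5 ft: A R^(2/3) = 1696 — ≈ 1696.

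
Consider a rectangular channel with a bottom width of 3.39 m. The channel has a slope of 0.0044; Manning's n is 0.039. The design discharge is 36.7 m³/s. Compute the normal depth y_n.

Manning's equation rearranged: A R^(2/3) = nQ / (1·√S) = 0.039 × 36.7 / (√0.0044) = 21.58.
Trying y = 5.81 m: A R^(2/3) = 23.61 — too large.
Trying y = 4.46 m: A R^(2/3) = 17.34 — too small.
Trying y = 5.38 m: A R^(2/3) = 21.6 — close enough.

y_n = 5.38 m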